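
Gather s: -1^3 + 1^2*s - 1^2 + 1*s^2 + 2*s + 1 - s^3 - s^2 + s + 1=-s^3 + 4*s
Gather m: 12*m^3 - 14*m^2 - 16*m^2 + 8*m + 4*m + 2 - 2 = 12*m^3 - 30*m^2 + 12*m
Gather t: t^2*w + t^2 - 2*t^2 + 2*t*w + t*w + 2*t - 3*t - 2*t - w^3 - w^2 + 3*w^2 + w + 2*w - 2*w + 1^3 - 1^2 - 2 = t^2*(w - 1) + t*(3*w - 3) - w^3 + 2*w^2 + w - 2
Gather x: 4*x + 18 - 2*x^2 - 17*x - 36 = -2*x^2 - 13*x - 18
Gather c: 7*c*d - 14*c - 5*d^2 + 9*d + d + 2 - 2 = c*(7*d - 14) - 5*d^2 + 10*d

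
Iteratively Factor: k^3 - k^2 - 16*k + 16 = (k + 4)*(k^2 - 5*k + 4) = (k - 4)*(k + 4)*(k - 1)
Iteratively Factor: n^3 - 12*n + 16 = (n - 2)*(n^2 + 2*n - 8) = (n - 2)^2*(n + 4)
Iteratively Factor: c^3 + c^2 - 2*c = (c)*(c^2 + c - 2) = c*(c + 2)*(c - 1)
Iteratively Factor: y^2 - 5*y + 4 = (y - 1)*(y - 4)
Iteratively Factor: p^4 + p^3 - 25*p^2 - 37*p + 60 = (p - 5)*(p^3 + 6*p^2 + 5*p - 12) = (p - 5)*(p + 4)*(p^2 + 2*p - 3) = (p - 5)*(p + 3)*(p + 4)*(p - 1)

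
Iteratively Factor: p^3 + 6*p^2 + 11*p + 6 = (p + 2)*(p^2 + 4*p + 3) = (p + 1)*(p + 2)*(p + 3)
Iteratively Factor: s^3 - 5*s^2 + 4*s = (s - 1)*(s^2 - 4*s) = s*(s - 1)*(s - 4)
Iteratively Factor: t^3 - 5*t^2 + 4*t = (t - 1)*(t^2 - 4*t) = t*(t - 1)*(t - 4)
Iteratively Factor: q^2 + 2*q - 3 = (q + 3)*(q - 1)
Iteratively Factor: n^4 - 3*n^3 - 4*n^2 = (n - 4)*(n^3 + n^2) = n*(n - 4)*(n^2 + n) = n^2*(n - 4)*(n + 1)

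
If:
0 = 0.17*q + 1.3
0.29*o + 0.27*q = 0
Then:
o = 7.12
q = -7.65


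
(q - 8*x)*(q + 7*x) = q^2 - q*x - 56*x^2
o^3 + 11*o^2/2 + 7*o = o*(o + 2)*(o + 7/2)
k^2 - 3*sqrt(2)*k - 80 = (k - 8*sqrt(2))*(k + 5*sqrt(2))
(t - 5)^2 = t^2 - 10*t + 25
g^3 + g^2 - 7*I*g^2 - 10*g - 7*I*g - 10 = (g + 1)*(g - 5*I)*(g - 2*I)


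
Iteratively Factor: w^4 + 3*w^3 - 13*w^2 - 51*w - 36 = (w + 1)*(w^3 + 2*w^2 - 15*w - 36) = (w + 1)*(w + 3)*(w^2 - w - 12) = (w - 4)*(w + 1)*(w + 3)*(w + 3)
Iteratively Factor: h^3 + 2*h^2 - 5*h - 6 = (h + 3)*(h^2 - h - 2) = (h + 1)*(h + 3)*(h - 2)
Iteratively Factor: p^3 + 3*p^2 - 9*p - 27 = (p + 3)*(p^2 - 9) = (p - 3)*(p + 3)*(p + 3)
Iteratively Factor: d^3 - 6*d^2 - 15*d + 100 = (d - 5)*(d^2 - d - 20) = (d - 5)*(d + 4)*(d - 5)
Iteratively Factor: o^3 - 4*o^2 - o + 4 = (o - 4)*(o^2 - 1) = (o - 4)*(o + 1)*(o - 1)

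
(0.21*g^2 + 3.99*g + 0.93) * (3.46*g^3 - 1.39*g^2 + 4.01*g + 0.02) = 0.7266*g^5 + 13.5135*g^4 - 1.4862*g^3 + 14.7114*g^2 + 3.8091*g + 0.0186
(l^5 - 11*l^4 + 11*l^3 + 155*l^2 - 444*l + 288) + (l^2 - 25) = l^5 - 11*l^4 + 11*l^3 + 156*l^2 - 444*l + 263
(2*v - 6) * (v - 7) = 2*v^2 - 20*v + 42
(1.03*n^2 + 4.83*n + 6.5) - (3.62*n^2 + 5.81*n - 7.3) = -2.59*n^2 - 0.98*n + 13.8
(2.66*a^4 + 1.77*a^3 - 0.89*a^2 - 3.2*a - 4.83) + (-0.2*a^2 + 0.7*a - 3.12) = 2.66*a^4 + 1.77*a^3 - 1.09*a^2 - 2.5*a - 7.95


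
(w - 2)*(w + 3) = w^2 + w - 6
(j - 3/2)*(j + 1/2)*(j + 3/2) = j^3 + j^2/2 - 9*j/4 - 9/8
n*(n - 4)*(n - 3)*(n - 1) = n^4 - 8*n^3 + 19*n^2 - 12*n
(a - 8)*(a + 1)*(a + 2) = a^3 - 5*a^2 - 22*a - 16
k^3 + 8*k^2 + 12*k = k*(k + 2)*(k + 6)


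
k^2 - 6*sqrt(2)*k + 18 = (k - 3*sqrt(2))^2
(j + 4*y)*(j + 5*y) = j^2 + 9*j*y + 20*y^2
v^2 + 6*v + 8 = (v + 2)*(v + 4)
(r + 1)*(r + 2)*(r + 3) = r^3 + 6*r^2 + 11*r + 6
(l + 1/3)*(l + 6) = l^2 + 19*l/3 + 2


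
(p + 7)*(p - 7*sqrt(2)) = p^2 - 7*sqrt(2)*p + 7*p - 49*sqrt(2)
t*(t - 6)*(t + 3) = t^3 - 3*t^2 - 18*t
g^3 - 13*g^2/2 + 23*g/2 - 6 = (g - 4)*(g - 3/2)*(g - 1)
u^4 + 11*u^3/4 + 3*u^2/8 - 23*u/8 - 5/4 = (u - 1)*(u + 1/2)*(u + 5/4)*(u + 2)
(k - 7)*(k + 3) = k^2 - 4*k - 21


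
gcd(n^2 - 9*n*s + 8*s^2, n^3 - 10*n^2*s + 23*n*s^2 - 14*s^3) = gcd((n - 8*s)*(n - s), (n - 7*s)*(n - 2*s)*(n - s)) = -n + s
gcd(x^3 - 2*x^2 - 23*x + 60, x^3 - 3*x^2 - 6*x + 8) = x - 4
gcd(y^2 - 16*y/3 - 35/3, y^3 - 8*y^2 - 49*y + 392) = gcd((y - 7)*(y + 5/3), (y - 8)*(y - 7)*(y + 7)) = y - 7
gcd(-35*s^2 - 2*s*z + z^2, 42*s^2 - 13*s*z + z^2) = -7*s + z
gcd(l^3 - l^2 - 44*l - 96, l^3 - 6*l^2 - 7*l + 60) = l + 3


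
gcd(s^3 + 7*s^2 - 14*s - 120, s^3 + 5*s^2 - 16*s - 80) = s^2 + s - 20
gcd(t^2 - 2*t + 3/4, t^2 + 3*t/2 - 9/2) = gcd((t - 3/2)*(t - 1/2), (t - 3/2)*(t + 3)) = t - 3/2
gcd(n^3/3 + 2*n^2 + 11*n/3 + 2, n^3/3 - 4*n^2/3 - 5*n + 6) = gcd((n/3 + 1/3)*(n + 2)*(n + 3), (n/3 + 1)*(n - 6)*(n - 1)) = n + 3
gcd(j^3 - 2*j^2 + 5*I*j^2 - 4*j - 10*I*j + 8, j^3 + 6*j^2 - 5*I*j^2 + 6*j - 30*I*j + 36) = j + I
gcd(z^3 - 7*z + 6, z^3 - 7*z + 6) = z^3 - 7*z + 6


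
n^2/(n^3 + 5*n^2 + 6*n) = n/(n^2 + 5*n + 6)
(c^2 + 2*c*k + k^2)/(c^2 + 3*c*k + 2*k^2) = (c + k)/(c + 2*k)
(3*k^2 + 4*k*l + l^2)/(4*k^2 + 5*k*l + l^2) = (3*k + l)/(4*k + l)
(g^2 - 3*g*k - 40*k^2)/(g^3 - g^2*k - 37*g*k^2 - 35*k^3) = (g - 8*k)/(g^2 - 6*g*k - 7*k^2)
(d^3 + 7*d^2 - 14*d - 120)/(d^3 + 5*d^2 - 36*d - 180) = (d - 4)/(d - 6)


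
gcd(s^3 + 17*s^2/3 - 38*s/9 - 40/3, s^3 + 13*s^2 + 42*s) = s + 6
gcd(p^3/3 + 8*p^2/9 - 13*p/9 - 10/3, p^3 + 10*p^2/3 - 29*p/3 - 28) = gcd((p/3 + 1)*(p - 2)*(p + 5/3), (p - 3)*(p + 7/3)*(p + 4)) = 1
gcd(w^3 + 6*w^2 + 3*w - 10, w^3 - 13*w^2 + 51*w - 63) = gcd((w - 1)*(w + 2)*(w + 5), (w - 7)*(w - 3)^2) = 1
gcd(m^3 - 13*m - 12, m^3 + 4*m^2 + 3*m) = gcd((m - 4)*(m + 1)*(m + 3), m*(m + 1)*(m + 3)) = m^2 + 4*m + 3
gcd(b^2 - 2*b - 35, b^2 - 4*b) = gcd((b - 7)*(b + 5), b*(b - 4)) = 1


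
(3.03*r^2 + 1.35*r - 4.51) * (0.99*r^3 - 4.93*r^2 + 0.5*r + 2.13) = 2.9997*r^5 - 13.6014*r^4 - 9.6054*r^3 + 29.3632*r^2 + 0.6205*r - 9.6063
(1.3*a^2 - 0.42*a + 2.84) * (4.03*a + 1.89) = 5.239*a^3 + 0.7644*a^2 + 10.6514*a + 5.3676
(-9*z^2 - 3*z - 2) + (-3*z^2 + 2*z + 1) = -12*z^2 - z - 1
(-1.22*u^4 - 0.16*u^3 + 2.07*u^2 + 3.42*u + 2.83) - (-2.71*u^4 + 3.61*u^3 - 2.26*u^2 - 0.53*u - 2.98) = 1.49*u^4 - 3.77*u^3 + 4.33*u^2 + 3.95*u + 5.81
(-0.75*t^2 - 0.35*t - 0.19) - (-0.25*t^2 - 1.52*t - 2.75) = -0.5*t^2 + 1.17*t + 2.56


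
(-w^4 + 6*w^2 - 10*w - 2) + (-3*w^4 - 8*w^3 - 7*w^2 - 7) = -4*w^4 - 8*w^3 - w^2 - 10*w - 9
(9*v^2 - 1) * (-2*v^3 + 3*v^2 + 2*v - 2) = -18*v^5 + 27*v^4 + 20*v^3 - 21*v^2 - 2*v + 2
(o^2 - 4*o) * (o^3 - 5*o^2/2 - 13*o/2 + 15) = o^5 - 13*o^4/2 + 7*o^3/2 + 41*o^2 - 60*o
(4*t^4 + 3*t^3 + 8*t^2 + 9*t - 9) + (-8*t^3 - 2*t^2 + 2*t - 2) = 4*t^4 - 5*t^3 + 6*t^2 + 11*t - 11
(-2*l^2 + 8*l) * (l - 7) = -2*l^3 + 22*l^2 - 56*l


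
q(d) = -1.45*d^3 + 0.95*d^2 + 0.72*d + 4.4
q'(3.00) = -32.73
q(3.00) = -24.04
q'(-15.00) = -1006.53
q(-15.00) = 5101.10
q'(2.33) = -18.47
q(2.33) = -7.11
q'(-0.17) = 0.27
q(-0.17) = 4.31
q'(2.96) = -31.77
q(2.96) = -22.75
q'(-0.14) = 0.37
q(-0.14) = 4.32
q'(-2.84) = -39.76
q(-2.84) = 43.23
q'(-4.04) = -77.95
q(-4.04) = 112.61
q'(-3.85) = -71.07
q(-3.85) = 98.46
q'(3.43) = -43.94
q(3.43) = -40.47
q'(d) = -4.35*d^2 + 1.9*d + 0.72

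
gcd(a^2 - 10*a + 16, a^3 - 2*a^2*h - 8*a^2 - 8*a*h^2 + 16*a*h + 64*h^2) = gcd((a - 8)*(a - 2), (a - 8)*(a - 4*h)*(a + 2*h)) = a - 8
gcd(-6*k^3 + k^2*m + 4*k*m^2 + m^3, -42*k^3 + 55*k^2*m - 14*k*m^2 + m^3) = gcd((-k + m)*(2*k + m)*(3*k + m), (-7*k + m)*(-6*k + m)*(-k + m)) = k - m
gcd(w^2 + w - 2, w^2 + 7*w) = 1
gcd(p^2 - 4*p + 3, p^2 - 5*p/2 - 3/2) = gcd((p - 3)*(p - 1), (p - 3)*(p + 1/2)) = p - 3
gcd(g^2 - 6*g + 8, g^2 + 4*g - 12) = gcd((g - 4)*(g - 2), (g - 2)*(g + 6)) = g - 2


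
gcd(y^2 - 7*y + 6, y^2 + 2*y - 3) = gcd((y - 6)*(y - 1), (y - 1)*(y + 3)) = y - 1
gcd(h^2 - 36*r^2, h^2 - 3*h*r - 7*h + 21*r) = 1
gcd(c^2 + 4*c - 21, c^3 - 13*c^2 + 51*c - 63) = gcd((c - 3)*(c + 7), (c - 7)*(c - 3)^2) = c - 3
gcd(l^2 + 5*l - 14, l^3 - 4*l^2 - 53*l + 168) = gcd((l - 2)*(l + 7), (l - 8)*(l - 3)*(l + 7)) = l + 7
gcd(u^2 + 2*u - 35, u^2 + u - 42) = u + 7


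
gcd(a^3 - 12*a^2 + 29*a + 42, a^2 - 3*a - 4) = a + 1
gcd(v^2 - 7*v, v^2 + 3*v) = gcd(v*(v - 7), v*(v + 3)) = v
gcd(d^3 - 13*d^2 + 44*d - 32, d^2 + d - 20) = d - 4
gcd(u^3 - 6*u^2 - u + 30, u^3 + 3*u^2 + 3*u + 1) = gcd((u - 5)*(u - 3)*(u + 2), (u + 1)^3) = 1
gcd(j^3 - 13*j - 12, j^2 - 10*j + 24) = j - 4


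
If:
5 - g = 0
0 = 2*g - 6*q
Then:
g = 5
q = 5/3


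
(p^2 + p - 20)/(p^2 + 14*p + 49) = (p^2 + p - 20)/(p^2 + 14*p + 49)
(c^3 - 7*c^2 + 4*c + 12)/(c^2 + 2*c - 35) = (c^3 - 7*c^2 + 4*c + 12)/(c^2 + 2*c - 35)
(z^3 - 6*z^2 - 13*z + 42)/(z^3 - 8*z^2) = (z^3 - 6*z^2 - 13*z + 42)/(z^2*(z - 8))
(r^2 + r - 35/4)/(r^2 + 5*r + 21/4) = (2*r - 5)/(2*r + 3)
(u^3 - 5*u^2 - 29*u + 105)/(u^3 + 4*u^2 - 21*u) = (u^2 - 2*u - 35)/(u*(u + 7))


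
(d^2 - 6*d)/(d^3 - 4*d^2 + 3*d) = (d - 6)/(d^2 - 4*d + 3)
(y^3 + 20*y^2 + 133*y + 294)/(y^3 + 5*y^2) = (y^3 + 20*y^2 + 133*y + 294)/(y^2*(y + 5))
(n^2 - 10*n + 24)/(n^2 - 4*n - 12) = (n - 4)/(n + 2)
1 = 1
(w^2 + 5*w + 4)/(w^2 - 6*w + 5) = (w^2 + 5*w + 4)/(w^2 - 6*w + 5)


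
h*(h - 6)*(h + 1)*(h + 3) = h^4 - 2*h^3 - 21*h^2 - 18*h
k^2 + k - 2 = (k - 1)*(k + 2)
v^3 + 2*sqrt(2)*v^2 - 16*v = v*(v - 2*sqrt(2))*(v + 4*sqrt(2))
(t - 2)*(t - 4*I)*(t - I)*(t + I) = t^4 - 2*t^3 - 4*I*t^3 + t^2 + 8*I*t^2 - 2*t - 4*I*t + 8*I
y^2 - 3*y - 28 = (y - 7)*(y + 4)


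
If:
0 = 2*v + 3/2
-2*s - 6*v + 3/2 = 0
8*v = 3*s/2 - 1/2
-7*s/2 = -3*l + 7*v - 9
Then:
No Solution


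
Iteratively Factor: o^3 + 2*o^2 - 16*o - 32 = (o + 2)*(o^2 - 16) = (o - 4)*(o + 2)*(o + 4)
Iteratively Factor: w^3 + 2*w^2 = (w)*(w^2 + 2*w) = w*(w + 2)*(w)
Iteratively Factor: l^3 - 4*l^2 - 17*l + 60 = (l + 4)*(l^2 - 8*l + 15) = (l - 5)*(l + 4)*(l - 3)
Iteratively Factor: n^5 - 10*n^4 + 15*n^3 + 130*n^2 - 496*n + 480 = (n - 2)*(n^4 - 8*n^3 - n^2 + 128*n - 240) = (n - 3)*(n - 2)*(n^3 - 5*n^2 - 16*n + 80) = (n - 5)*(n - 3)*(n - 2)*(n^2 - 16) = (n - 5)*(n - 3)*(n - 2)*(n + 4)*(n - 4)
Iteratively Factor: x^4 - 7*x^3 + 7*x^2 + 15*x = (x + 1)*(x^3 - 8*x^2 + 15*x) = (x - 5)*(x + 1)*(x^2 - 3*x) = (x - 5)*(x - 3)*(x + 1)*(x)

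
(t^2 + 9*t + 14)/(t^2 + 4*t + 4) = (t + 7)/(t + 2)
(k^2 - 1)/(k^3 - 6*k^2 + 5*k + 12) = (k - 1)/(k^2 - 7*k + 12)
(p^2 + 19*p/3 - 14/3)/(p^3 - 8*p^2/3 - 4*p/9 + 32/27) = 9*(p + 7)/(9*p^2 - 18*p - 16)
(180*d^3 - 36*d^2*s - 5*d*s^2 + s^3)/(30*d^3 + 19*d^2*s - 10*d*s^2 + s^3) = (6*d + s)/(d + s)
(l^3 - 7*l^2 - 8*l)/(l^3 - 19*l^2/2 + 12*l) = 2*(l + 1)/(2*l - 3)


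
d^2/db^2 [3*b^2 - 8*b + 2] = 6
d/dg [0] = 0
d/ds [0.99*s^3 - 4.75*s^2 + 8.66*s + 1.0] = 2.97*s^2 - 9.5*s + 8.66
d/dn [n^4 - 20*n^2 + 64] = 4*n*(n^2 - 10)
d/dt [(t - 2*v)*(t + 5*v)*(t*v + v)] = v*(3*t^2 + 6*t*v + 2*t - 10*v^2 + 3*v)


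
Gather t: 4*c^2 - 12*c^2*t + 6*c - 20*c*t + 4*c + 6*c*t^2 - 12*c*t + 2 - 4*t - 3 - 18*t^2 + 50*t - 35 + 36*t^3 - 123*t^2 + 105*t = 4*c^2 + 10*c + 36*t^3 + t^2*(6*c - 141) + t*(-12*c^2 - 32*c + 151) - 36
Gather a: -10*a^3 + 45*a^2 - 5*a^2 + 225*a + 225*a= -10*a^3 + 40*a^2 + 450*a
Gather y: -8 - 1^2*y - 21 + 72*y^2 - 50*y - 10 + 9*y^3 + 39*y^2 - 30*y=9*y^3 + 111*y^2 - 81*y - 39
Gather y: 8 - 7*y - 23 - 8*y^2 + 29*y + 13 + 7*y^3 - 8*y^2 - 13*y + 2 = 7*y^3 - 16*y^2 + 9*y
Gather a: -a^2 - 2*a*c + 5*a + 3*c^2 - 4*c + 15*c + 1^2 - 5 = -a^2 + a*(5 - 2*c) + 3*c^2 + 11*c - 4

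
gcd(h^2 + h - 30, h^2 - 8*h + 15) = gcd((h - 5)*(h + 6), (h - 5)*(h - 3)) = h - 5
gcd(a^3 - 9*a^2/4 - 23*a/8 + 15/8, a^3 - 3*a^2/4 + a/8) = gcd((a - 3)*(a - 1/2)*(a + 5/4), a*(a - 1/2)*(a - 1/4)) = a - 1/2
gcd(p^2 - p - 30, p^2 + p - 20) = p + 5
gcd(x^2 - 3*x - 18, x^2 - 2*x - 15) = x + 3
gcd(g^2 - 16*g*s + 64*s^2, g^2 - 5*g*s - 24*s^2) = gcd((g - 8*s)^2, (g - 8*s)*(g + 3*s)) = -g + 8*s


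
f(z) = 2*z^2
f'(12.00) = 48.00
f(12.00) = 288.00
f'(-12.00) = -48.00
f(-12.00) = 288.00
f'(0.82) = 3.28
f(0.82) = 1.34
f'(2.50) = 10.00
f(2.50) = 12.50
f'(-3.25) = -13.00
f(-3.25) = 21.12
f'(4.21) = 16.84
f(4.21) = 35.45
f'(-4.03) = -16.12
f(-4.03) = 32.48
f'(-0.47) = -1.88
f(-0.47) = 0.44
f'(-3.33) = -13.32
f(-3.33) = 22.18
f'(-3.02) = -12.08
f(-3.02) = 18.24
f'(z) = 4*z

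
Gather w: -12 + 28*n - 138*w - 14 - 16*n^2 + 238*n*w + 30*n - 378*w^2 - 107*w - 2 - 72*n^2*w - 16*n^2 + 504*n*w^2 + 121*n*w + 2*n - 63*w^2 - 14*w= -32*n^2 + 60*n + w^2*(504*n - 441) + w*(-72*n^2 + 359*n - 259) - 28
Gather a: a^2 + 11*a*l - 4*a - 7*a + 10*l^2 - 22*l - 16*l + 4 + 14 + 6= a^2 + a*(11*l - 11) + 10*l^2 - 38*l + 24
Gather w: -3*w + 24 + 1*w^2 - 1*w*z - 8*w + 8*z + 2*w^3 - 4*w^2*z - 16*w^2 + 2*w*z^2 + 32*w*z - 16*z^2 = 2*w^3 + w^2*(-4*z - 15) + w*(2*z^2 + 31*z - 11) - 16*z^2 + 8*z + 24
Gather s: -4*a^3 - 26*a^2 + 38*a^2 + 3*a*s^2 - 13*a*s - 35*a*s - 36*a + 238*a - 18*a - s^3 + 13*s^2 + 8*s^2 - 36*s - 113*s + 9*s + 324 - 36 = -4*a^3 + 12*a^2 + 184*a - s^3 + s^2*(3*a + 21) + s*(-48*a - 140) + 288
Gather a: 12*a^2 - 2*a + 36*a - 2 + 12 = 12*a^2 + 34*a + 10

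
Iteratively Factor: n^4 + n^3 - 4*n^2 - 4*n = (n + 2)*(n^3 - n^2 - 2*n) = (n + 1)*(n + 2)*(n^2 - 2*n) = n*(n + 1)*(n + 2)*(n - 2)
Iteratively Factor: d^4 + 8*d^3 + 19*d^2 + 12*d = (d)*(d^3 + 8*d^2 + 19*d + 12) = d*(d + 3)*(d^2 + 5*d + 4) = d*(d + 3)*(d + 4)*(d + 1)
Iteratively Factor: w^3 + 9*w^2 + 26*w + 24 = (w + 2)*(w^2 + 7*w + 12) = (w + 2)*(w + 3)*(w + 4)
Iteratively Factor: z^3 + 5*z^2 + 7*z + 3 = (z + 3)*(z^2 + 2*z + 1) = (z + 1)*(z + 3)*(z + 1)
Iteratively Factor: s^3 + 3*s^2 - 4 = (s - 1)*(s^2 + 4*s + 4) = (s - 1)*(s + 2)*(s + 2)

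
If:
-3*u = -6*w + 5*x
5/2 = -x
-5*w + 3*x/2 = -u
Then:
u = 40/9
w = 5/36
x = -5/2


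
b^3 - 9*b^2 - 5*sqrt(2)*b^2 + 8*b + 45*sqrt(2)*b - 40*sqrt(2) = (b - 8)*(b - 1)*(b - 5*sqrt(2))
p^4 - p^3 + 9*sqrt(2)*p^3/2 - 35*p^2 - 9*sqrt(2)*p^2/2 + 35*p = p*(p - 1)*(p - 5*sqrt(2)/2)*(p + 7*sqrt(2))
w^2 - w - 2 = (w - 2)*(w + 1)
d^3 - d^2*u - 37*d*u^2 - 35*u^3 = (d - 7*u)*(d + u)*(d + 5*u)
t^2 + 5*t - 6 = (t - 1)*(t + 6)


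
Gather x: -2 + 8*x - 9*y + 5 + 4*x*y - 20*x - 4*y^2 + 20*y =x*(4*y - 12) - 4*y^2 + 11*y + 3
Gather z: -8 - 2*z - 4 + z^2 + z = z^2 - z - 12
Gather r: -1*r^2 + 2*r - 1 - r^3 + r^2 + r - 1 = -r^3 + 3*r - 2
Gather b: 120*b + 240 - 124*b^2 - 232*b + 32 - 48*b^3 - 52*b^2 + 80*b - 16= -48*b^3 - 176*b^2 - 32*b + 256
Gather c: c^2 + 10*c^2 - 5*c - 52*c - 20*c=11*c^2 - 77*c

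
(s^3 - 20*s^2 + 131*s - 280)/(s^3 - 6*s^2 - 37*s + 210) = (s - 8)/(s + 6)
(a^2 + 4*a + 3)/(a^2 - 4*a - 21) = (a + 1)/(a - 7)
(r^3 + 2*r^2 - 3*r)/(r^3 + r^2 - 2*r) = (r + 3)/(r + 2)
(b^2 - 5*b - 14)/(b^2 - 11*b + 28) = (b + 2)/(b - 4)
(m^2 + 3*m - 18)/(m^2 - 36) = (m - 3)/(m - 6)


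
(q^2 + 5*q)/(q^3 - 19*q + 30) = q/(q^2 - 5*q + 6)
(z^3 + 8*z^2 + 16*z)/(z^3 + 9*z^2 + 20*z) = (z + 4)/(z + 5)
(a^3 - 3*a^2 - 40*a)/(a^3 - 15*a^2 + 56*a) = (a + 5)/(a - 7)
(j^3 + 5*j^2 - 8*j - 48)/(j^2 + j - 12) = j + 4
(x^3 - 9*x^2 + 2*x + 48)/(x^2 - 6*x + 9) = (x^2 - 6*x - 16)/(x - 3)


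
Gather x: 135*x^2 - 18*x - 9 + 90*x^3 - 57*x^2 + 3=90*x^3 + 78*x^2 - 18*x - 6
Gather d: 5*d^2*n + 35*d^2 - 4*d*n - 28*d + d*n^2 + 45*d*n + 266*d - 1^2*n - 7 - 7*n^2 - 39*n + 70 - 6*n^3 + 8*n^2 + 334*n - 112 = d^2*(5*n + 35) + d*(n^2 + 41*n + 238) - 6*n^3 + n^2 + 294*n - 49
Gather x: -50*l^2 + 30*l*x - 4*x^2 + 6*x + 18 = -50*l^2 - 4*x^2 + x*(30*l + 6) + 18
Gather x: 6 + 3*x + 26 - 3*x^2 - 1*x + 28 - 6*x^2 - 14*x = -9*x^2 - 12*x + 60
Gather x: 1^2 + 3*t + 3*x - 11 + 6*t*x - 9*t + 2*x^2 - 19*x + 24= -6*t + 2*x^2 + x*(6*t - 16) + 14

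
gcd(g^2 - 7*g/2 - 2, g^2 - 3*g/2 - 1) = g + 1/2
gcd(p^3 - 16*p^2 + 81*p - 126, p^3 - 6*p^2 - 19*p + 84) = p^2 - 10*p + 21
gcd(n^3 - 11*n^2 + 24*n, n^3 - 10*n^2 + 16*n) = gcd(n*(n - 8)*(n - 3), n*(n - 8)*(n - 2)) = n^2 - 8*n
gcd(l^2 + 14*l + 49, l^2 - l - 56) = l + 7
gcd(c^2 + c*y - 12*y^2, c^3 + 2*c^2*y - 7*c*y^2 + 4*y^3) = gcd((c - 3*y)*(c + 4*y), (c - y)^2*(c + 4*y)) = c + 4*y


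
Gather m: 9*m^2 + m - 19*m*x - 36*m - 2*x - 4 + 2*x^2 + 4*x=9*m^2 + m*(-19*x - 35) + 2*x^2 + 2*x - 4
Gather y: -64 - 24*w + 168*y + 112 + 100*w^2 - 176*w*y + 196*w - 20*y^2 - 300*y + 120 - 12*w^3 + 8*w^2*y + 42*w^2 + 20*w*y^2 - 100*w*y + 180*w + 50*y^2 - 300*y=-12*w^3 + 142*w^2 + 352*w + y^2*(20*w + 30) + y*(8*w^2 - 276*w - 432) + 168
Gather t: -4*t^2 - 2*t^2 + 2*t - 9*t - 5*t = -6*t^2 - 12*t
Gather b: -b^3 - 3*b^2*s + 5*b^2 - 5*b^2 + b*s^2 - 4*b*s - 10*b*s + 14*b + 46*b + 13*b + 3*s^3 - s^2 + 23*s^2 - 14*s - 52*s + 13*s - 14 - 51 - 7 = -b^3 - 3*b^2*s + b*(s^2 - 14*s + 73) + 3*s^3 + 22*s^2 - 53*s - 72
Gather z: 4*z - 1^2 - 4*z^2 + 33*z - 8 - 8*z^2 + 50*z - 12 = -12*z^2 + 87*z - 21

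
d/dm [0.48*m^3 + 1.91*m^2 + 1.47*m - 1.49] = 1.44*m^2 + 3.82*m + 1.47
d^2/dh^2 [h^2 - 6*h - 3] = 2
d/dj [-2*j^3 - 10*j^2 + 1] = 2*j*(-3*j - 10)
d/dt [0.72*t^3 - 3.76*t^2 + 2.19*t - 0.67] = 2.16*t^2 - 7.52*t + 2.19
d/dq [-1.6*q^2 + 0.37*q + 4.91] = 0.37 - 3.2*q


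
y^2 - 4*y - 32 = (y - 8)*(y + 4)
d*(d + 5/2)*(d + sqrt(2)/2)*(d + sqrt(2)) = d^4 + 3*sqrt(2)*d^3/2 + 5*d^3/2 + d^2 + 15*sqrt(2)*d^2/4 + 5*d/2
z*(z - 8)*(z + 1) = z^3 - 7*z^2 - 8*z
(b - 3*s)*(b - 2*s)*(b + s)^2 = b^4 - 3*b^3*s - 3*b^2*s^2 + 7*b*s^3 + 6*s^4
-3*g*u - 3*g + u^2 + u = (-3*g + u)*(u + 1)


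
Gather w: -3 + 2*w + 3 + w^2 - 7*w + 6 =w^2 - 5*w + 6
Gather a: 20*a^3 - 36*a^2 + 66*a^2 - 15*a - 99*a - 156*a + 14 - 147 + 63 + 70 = 20*a^3 + 30*a^2 - 270*a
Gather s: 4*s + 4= 4*s + 4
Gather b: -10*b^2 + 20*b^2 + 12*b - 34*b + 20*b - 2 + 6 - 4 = 10*b^2 - 2*b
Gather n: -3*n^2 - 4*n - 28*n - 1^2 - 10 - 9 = -3*n^2 - 32*n - 20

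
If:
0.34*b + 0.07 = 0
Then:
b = -0.21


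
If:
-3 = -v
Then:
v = 3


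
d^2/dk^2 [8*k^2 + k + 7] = 16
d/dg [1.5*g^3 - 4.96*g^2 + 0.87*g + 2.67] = 4.5*g^2 - 9.92*g + 0.87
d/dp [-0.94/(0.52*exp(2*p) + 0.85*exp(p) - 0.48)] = (0.9776*exp(p) + 0.799)*exp(p)/(0.52*exp(2*p) + 0.85*exp(p) - 0.48)^2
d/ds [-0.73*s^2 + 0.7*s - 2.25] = 0.7 - 1.46*s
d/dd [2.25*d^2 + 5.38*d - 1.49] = 4.5*d + 5.38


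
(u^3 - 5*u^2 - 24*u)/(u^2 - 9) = u*(u - 8)/(u - 3)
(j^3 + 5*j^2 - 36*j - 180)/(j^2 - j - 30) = j + 6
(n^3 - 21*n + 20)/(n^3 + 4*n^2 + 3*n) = (n^3 - 21*n + 20)/(n*(n^2 + 4*n + 3))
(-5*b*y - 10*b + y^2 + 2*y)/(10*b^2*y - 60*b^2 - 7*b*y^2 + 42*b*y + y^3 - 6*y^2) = (y + 2)/(-2*b*y + 12*b + y^2 - 6*y)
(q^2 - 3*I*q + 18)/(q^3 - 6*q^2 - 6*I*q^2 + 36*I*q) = (q + 3*I)/(q*(q - 6))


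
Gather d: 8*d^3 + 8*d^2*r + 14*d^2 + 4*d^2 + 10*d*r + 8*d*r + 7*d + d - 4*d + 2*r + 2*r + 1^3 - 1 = 8*d^3 + d^2*(8*r + 18) + d*(18*r + 4) + 4*r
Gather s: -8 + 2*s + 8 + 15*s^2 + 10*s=15*s^2 + 12*s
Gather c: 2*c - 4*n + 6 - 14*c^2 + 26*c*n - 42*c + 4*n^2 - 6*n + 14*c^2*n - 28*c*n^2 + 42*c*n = c^2*(14*n - 14) + c*(-28*n^2 + 68*n - 40) + 4*n^2 - 10*n + 6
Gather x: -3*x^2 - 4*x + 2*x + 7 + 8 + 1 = -3*x^2 - 2*x + 16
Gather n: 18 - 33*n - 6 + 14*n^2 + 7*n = 14*n^2 - 26*n + 12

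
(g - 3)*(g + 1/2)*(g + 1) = g^3 - 3*g^2/2 - 4*g - 3/2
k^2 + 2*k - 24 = (k - 4)*(k + 6)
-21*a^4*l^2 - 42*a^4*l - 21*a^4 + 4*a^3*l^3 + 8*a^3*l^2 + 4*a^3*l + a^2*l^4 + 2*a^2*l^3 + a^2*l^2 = (-3*a + l)*(7*a + l)*(a*l + a)^2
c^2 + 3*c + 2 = (c + 1)*(c + 2)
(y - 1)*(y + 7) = y^2 + 6*y - 7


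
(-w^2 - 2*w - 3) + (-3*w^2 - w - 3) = -4*w^2 - 3*w - 6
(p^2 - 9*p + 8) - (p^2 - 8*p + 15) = -p - 7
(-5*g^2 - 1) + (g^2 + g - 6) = -4*g^2 + g - 7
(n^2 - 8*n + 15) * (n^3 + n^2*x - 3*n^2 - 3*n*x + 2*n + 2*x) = n^5 + n^4*x - 11*n^4 - 11*n^3*x + 41*n^3 + 41*n^2*x - 61*n^2 - 61*n*x + 30*n + 30*x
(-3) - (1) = -4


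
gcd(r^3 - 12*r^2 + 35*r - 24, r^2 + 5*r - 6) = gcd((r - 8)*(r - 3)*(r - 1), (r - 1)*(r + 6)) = r - 1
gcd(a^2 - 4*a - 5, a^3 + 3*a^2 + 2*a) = a + 1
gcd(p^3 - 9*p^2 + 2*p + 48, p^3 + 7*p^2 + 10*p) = p + 2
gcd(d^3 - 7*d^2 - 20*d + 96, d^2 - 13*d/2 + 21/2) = d - 3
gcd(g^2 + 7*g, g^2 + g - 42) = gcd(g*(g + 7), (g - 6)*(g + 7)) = g + 7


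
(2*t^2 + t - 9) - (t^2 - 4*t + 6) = t^2 + 5*t - 15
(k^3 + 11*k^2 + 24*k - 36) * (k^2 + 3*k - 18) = k^5 + 14*k^4 + 39*k^3 - 162*k^2 - 540*k + 648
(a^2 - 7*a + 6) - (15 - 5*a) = a^2 - 2*a - 9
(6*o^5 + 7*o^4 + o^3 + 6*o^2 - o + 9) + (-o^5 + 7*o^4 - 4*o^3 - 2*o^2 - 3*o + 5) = 5*o^5 + 14*o^4 - 3*o^3 + 4*o^2 - 4*o + 14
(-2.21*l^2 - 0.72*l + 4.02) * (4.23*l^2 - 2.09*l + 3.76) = -9.3483*l^4 + 1.5733*l^3 + 10.1998*l^2 - 11.109*l + 15.1152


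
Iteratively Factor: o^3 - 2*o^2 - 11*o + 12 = (o - 1)*(o^2 - o - 12) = (o - 4)*(o - 1)*(o + 3)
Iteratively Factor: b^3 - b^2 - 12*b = (b)*(b^2 - b - 12) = b*(b + 3)*(b - 4)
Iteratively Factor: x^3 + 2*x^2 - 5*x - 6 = (x + 3)*(x^2 - x - 2) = (x - 2)*(x + 3)*(x + 1)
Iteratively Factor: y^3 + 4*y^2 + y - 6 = (y + 2)*(y^2 + 2*y - 3) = (y + 2)*(y + 3)*(y - 1)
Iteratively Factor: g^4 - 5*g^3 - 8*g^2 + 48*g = (g + 3)*(g^3 - 8*g^2 + 16*g) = (g - 4)*(g + 3)*(g^2 - 4*g) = (g - 4)^2*(g + 3)*(g)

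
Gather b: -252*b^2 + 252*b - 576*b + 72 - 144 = -252*b^2 - 324*b - 72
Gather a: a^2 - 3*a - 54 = a^2 - 3*a - 54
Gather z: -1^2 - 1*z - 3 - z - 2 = -2*z - 6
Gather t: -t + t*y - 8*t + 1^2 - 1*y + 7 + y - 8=t*(y - 9)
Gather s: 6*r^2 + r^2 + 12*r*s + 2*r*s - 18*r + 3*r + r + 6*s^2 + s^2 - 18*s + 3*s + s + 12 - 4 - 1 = 7*r^2 - 14*r + 7*s^2 + s*(14*r - 14) + 7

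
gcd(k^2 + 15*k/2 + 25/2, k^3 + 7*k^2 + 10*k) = k + 5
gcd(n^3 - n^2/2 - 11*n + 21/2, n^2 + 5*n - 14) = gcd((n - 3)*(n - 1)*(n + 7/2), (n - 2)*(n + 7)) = 1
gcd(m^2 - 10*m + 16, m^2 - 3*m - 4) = 1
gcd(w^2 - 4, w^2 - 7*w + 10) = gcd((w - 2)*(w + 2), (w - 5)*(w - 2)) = w - 2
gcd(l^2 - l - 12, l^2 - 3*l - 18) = l + 3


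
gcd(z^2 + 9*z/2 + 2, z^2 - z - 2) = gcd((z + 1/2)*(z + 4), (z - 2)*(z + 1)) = 1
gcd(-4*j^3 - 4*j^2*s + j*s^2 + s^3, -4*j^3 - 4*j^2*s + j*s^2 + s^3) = -4*j^3 - 4*j^2*s + j*s^2 + s^3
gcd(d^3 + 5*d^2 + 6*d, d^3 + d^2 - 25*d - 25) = 1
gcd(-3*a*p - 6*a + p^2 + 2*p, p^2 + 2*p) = p + 2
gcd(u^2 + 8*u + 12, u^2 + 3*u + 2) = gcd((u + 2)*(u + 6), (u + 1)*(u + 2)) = u + 2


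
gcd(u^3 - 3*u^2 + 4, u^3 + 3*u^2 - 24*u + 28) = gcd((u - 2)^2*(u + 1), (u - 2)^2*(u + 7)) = u^2 - 4*u + 4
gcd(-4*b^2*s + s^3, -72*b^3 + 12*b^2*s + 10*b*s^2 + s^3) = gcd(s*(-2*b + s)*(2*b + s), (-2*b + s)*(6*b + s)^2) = -2*b + s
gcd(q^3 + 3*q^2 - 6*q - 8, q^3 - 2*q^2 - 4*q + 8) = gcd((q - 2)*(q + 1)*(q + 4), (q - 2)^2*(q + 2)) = q - 2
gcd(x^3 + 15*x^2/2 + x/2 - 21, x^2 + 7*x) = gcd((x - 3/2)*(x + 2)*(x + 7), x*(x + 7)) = x + 7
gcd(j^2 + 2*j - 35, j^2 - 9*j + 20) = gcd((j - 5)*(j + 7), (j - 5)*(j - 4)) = j - 5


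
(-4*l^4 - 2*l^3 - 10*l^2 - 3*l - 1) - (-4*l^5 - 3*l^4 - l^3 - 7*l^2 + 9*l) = 4*l^5 - l^4 - l^3 - 3*l^2 - 12*l - 1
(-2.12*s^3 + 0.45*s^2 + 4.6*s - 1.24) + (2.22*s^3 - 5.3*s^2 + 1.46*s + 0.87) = 0.1*s^3 - 4.85*s^2 + 6.06*s - 0.37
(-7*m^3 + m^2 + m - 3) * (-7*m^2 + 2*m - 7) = 49*m^5 - 21*m^4 + 44*m^3 + 16*m^2 - 13*m + 21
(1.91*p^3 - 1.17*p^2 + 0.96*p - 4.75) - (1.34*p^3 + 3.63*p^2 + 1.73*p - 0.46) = 0.57*p^3 - 4.8*p^2 - 0.77*p - 4.29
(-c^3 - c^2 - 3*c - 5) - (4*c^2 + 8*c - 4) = -c^3 - 5*c^2 - 11*c - 1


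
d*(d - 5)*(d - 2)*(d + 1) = d^4 - 6*d^3 + 3*d^2 + 10*d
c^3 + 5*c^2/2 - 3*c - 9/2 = (c - 3/2)*(c + 1)*(c + 3)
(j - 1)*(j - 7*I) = j^2 - j - 7*I*j + 7*I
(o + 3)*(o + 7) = o^2 + 10*o + 21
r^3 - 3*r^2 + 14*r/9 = r*(r - 7/3)*(r - 2/3)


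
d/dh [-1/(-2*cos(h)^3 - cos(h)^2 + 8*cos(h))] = 2*(3*cos(h)^2 + cos(h) - 4)*sin(h)/((cos(h) + cos(2*h) - 7)^2*cos(h)^2)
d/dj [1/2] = 0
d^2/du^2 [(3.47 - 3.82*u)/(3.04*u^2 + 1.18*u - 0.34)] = (-(3.82*u - 3.47)*(6.08*u + 1.18)*(12.16*u + 2.36) + (69.6768*u - 12.0824)*(3.04*u^2 + 1.18*u - 0.34))/(3.04*u^2 + 1.18*u - 0.34)^3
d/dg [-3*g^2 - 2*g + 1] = -6*g - 2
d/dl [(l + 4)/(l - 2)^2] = (-l - 10)/(l - 2)^3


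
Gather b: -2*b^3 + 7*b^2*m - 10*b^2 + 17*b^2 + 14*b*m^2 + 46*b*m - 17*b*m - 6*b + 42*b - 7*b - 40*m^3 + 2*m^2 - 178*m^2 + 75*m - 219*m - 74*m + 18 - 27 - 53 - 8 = -2*b^3 + b^2*(7*m + 7) + b*(14*m^2 + 29*m + 29) - 40*m^3 - 176*m^2 - 218*m - 70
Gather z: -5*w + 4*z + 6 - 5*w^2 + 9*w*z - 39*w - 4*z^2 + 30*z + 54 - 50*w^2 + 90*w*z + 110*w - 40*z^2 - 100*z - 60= -55*w^2 + 66*w - 44*z^2 + z*(99*w - 66)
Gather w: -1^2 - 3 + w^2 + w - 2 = w^2 + w - 6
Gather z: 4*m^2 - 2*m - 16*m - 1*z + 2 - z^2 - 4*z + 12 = 4*m^2 - 18*m - z^2 - 5*z + 14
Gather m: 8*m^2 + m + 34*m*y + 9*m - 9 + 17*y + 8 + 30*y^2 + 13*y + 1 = 8*m^2 + m*(34*y + 10) + 30*y^2 + 30*y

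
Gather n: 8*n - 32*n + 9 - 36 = -24*n - 27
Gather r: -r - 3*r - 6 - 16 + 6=-4*r - 16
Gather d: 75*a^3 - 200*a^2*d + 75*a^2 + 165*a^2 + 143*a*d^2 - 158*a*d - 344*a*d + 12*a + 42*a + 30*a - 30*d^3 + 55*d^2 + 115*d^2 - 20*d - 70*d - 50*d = 75*a^3 + 240*a^2 + 84*a - 30*d^3 + d^2*(143*a + 170) + d*(-200*a^2 - 502*a - 140)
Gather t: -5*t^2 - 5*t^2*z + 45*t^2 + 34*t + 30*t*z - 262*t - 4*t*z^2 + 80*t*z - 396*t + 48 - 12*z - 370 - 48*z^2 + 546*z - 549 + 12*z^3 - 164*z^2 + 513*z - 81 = t^2*(40 - 5*z) + t*(-4*z^2 + 110*z - 624) + 12*z^3 - 212*z^2 + 1047*z - 952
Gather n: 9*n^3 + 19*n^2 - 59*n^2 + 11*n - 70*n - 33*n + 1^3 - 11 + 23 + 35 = 9*n^3 - 40*n^2 - 92*n + 48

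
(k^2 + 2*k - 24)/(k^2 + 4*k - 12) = (k - 4)/(k - 2)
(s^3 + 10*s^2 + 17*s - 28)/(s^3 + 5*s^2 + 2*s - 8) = (s + 7)/(s + 2)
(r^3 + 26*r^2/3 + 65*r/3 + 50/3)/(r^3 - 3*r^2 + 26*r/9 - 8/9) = 3*(3*r^3 + 26*r^2 + 65*r + 50)/(9*r^3 - 27*r^2 + 26*r - 8)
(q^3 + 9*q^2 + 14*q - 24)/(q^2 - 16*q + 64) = (q^3 + 9*q^2 + 14*q - 24)/(q^2 - 16*q + 64)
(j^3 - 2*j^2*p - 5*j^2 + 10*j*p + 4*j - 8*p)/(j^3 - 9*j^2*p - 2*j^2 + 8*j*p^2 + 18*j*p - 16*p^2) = (j^3 - 2*j^2*p - 5*j^2 + 10*j*p + 4*j - 8*p)/(j^3 - 9*j^2*p - 2*j^2 + 8*j*p^2 + 18*j*p - 16*p^2)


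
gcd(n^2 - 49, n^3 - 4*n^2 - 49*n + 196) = n^2 - 49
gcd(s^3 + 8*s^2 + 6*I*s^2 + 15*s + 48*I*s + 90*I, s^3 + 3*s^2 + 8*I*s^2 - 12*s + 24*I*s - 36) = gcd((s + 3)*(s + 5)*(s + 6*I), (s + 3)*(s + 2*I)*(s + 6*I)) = s^2 + s*(3 + 6*I) + 18*I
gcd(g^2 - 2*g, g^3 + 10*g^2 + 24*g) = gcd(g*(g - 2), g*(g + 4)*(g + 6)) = g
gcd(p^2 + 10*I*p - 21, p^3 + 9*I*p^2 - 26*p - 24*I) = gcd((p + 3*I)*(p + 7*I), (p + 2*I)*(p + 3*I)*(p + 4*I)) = p + 3*I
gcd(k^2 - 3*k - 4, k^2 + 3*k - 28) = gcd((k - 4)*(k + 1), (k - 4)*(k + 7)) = k - 4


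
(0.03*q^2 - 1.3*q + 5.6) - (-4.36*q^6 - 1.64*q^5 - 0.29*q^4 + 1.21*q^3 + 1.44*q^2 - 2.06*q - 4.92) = 4.36*q^6 + 1.64*q^5 + 0.29*q^4 - 1.21*q^3 - 1.41*q^2 + 0.76*q + 10.52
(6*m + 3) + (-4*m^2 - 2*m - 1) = -4*m^2 + 4*m + 2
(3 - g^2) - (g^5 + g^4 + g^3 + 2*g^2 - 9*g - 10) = -g^5 - g^4 - g^3 - 3*g^2 + 9*g + 13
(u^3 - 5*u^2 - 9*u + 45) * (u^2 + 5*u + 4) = u^5 - 30*u^3 - 20*u^2 + 189*u + 180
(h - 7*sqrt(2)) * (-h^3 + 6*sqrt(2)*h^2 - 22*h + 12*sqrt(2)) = -h^4 + 13*sqrt(2)*h^3 - 106*h^2 + 166*sqrt(2)*h - 168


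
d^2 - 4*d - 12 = (d - 6)*(d + 2)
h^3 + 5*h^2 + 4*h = h*(h + 1)*(h + 4)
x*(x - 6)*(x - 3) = x^3 - 9*x^2 + 18*x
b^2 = b^2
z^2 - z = z*(z - 1)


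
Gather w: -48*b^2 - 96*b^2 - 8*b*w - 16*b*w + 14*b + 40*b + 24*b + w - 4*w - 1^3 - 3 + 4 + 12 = -144*b^2 + 78*b + w*(-24*b - 3) + 12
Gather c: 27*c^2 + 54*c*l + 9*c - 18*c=27*c^2 + c*(54*l - 9)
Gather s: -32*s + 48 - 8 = 40 - 32*s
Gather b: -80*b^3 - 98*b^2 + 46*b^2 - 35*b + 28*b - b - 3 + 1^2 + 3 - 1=-80*b^3 - 52*b^2 - 8*b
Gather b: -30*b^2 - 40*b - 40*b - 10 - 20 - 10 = -30*b^2 - 80*b - 40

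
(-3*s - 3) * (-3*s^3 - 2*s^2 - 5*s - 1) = 9*s^4 + 15*s^3 + 21*s^2 + 18*s + 3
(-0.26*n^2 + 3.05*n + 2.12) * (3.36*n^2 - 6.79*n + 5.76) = -0.8736*n^4 + 12.0134*n^3 - 15.0839*n^2 + 3.1732*n + 12.2112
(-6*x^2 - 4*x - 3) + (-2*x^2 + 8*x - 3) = -8*x^2 + 4*x - 6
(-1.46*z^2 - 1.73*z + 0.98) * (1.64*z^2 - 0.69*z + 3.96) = -2.3944*z^4 - 1.8298*z^3 - 2.9807*z^2 - 7.527*z + 3.8808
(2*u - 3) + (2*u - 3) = 4*u - 6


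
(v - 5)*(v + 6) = v^2 + v - 30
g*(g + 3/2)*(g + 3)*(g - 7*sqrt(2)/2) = g^4 - 7*sqrt(2)*g^3/2 + 9*g^3/2 - 63*sqrt(2)*g^2/4 + 9*g^2/2 - 63*sqrt(2)*g/4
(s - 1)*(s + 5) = s^2 + 4*s - 5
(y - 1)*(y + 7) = y^2 + 6*y - 7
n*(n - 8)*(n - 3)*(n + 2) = n^4 - 9*n^3 + 2*n^2 + 48*n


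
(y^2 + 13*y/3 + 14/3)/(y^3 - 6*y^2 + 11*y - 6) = (3*y^2 + 13*y + 14)/(3*(y^3 - 6*y^2 + 11*y - 6))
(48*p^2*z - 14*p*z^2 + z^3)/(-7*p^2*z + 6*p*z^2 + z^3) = (48*p^2 - 14*p*z + z^2)/(-7*p^2 + 6*p*z + z^2)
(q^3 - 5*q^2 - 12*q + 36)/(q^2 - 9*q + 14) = (q^2 - 3*q - 18)/(q - 7)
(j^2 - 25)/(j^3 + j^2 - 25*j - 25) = 1/(j + 1)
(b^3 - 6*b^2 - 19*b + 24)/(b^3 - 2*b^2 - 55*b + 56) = (b + 3)/(b + 7)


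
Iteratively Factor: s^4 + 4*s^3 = (s)*(s^3 + 4*s^2) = s*(s + 4)*(s^2) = s^2*(s + 4)*(s)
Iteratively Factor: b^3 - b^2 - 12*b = (b + 3)*(b^2 - 4*b) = b*(b + 3)*(b - 4)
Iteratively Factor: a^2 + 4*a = (a + 4)*(a)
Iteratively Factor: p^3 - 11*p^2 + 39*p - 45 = (p - 3)*(p^2 - 8*p + 15) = (p - 5)*(p - 3)*(p - 3)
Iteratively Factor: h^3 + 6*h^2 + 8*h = (h)*(h^2 + 6*h + 8) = h*(h + 4)*(h + 2)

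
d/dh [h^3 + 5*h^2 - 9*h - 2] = 3*h^2 + 10*h - 9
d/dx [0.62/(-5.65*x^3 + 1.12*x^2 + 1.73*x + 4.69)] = (10.509*x^2 - 1.3888*x - 1.0726)/(-5.65*x^3 + 1.12*x^2 + 1.73*x + 4.69)^2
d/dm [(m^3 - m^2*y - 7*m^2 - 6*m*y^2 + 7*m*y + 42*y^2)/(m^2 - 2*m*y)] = (m^4 - 4*m^3*y + 8*m^2*y^2 + 7*m^2*y - 84*m*y^2 + 84*y^3)/(m^2*(m^2 - 4*m*y + 4*y^2))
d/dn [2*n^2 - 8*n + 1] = 4*n - 8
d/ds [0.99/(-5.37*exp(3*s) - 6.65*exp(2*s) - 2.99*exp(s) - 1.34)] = (15.9489*exp(2*s) + 13.167*exp(s) + 2.9601)*exp(s)/(5.37*exp(3*s) + 6.65*exp(2*s) + 2.99*exp(s) + 1.34)^2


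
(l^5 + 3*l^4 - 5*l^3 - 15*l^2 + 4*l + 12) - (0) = l^5 + 3*l^4 - 5*l^3 - 15*l^2 + 4*l + 12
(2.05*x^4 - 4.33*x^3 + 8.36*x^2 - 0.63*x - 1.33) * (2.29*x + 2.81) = 4.6945*x^5 - 4.1552*x^4 + 6.9771*x^3 + 22.0489*x^2 - 4.816*x - 3.7373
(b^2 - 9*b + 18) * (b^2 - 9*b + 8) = b^4 - 18*b^3 + 107*b^2 - 234*b + 144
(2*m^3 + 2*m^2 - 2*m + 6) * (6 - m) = -2*m^4 + 10*m^3 + 14*m^2 - 18*m + 36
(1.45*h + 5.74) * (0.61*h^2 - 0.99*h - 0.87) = 0.8845*h^3 + 2.0659*h^2 - 6.9441*h - 4.9938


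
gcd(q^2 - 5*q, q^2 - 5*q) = q^2 - 5*q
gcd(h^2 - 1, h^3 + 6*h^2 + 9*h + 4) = h + 1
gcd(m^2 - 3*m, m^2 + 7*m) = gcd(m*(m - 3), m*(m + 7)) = m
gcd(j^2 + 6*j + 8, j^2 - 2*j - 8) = j + 2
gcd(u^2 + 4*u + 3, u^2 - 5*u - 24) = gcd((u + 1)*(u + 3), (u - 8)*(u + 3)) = u + 3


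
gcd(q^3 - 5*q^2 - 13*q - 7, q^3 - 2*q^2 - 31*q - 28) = q^2 - 6*q - 7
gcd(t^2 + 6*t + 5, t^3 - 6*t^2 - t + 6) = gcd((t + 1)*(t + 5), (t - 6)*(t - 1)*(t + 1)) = t + 1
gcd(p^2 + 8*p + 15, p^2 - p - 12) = p + 3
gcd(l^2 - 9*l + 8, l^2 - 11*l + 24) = l - 8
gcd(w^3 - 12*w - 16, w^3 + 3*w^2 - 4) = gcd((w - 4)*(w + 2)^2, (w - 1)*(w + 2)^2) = w^2 + 4*w + 4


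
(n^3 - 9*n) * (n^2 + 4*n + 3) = n^5 + 4*n^4 - 6*n^3 - 36*n^2 - 27*n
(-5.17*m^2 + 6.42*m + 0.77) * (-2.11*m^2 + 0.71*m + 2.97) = 10.9087*m^4 - 17.2169*m^3 - 12.4214*m^2 + 19.6141*m + 2.2869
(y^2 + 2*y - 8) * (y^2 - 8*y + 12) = y^4 - 6*y^3 - 12*y^2 + 88*y - 96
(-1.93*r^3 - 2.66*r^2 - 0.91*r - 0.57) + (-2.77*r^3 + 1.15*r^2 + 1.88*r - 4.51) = -4.7*r^3 - 1.51*r^2 + 0.97*r - 5.08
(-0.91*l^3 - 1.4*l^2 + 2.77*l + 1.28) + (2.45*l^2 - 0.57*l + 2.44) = -0.91*l^3 + 1.05*l^2 + 2.2*l + 3.72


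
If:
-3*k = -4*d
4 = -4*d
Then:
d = -1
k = -4/3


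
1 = 1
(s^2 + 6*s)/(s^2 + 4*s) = (s + 6)/(s + 4)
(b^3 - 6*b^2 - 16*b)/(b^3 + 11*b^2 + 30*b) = (b^2 - 6*b - 16)/(b^2 + 11*b + 30)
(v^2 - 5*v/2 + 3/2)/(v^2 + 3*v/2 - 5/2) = (2*v - 3)/(2*v + 5)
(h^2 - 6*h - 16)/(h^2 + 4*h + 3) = (h^2 - 6*h - 16)/(h^2 + 4*h + 3)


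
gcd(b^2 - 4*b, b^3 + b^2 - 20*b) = b^2 - 4*b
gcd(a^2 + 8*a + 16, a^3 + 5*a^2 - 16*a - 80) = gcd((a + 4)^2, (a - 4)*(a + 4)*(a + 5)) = a + 4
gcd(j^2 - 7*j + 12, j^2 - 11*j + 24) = j - 3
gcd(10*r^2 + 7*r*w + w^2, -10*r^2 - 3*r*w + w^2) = 2*r + w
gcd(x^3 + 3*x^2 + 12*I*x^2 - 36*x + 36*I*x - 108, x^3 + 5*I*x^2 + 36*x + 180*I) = x + 6*I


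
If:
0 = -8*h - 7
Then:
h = -7/8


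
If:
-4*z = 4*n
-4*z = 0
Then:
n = 0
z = 0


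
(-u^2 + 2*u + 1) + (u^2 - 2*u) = 1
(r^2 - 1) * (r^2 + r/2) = r^4 + r^3/2 - r^2 - r/2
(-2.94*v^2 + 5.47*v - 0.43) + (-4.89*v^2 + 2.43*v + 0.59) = -7.83*v^2 + 7.9*v + 0.16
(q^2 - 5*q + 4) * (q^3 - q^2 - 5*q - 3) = q^5 - 6*q^4 + 4*q^3 + 18*q^2 - 5*q - 12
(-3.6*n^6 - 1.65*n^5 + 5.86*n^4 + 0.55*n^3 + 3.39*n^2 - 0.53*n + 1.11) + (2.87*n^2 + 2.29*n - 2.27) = -3.6*n^6 - 1.65*n^5 + 5.86*n^4 + 0.55*n^3 + 6.26*n^2 + 1.76*n - 1.16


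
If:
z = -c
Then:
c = -z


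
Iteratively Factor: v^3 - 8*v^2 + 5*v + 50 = (v + 2)*(v^2 - 10*v + 25) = (v - 5)*(v + 2)*(v - 5)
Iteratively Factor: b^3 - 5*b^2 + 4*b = (b - 4)*(b^2 - b) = (b - 4)*(b - 1)*(b)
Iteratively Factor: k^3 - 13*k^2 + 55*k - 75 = (k - 5)*(k^2 - 8*k + 15) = (k - 5)*(k - 3)*(k - 5)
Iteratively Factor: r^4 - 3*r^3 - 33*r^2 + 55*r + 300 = (r + 4)*(r^3 - 7*r^2 - 5*r + 75) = (r - 5)*(r + 4)*(r^2 - 2*r - 15) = (r - 5)^2*(r + 4)*(r + 3)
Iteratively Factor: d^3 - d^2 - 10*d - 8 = (d - 4)*(d^2 + 3*d + 2) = (d - 4)*(d + 1)*(d + 2)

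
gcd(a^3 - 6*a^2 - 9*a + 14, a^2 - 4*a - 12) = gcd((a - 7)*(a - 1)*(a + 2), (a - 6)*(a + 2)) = a + 2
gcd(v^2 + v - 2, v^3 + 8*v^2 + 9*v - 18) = v - 1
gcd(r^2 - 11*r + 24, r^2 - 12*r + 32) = r - 8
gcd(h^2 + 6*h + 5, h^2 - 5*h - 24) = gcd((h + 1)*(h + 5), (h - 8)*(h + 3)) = 1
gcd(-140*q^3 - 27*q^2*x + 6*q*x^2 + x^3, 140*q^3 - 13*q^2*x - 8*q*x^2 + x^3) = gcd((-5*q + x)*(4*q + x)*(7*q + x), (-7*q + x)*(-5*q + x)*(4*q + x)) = -20*q^2 - q*x + x^2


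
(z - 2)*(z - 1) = z^2 - 3*z + 2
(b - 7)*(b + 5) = b^2 - 2*b - 35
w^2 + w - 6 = (w - 2)*(w + 3)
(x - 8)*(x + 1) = x^2 - 7*x - 8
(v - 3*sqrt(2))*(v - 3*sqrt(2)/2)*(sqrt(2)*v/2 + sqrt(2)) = sqrt(2)*v^3/2 - 9*v^2/2 + sqrt(2)*v^2 - 9*v + 9*sqrt(2)*v/2 + 9*sqrt(2)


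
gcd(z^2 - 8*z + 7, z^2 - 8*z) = 1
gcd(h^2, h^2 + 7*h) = h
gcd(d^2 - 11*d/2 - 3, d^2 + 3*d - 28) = 1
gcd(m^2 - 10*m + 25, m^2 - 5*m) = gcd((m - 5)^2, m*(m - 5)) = m - 5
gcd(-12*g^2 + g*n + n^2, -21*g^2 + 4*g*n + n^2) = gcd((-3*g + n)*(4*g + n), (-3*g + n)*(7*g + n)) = 3*g - n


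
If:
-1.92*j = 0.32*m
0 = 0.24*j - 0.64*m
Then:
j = 0.00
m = 0.00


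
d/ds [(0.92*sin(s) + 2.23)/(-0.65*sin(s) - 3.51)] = -1.7797*cos(s)/(0.65*sin(s) + 3.51)^2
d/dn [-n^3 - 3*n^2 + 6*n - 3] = -3*n^2 - 6*n + 6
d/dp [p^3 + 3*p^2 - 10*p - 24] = 3*p^2 + 6*p - 10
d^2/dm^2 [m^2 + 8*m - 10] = 2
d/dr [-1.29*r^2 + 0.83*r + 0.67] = 0.83 - 2.58*r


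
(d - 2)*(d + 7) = d^2 + 5*d - 14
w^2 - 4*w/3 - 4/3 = (w - 2)*(w + 2/3)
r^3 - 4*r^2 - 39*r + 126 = (r - 7)*(r - 3)*(r + 6)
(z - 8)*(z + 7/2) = z^2 - 9*z/2 - 28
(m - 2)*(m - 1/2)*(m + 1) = m^3 - 3*m^2/2 - 3*m/2 + 1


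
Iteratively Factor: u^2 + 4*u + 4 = (u + 2)*(u + 2)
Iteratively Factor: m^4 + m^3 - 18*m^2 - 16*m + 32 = (m - 4)*(m^3 + 5*m^2 + 2*m - 8) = (m - 4)*(m - 1)*(m^2 + 6*m + 8) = (m - 4)*(m - 1)*(m + 2)*(m + 4)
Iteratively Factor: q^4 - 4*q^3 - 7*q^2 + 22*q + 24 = (q - 4)*(q^3 - 7*q - 6) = (q - 4)*(q + 1)*(q^2 - q - 6) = (q - 4)*(q + 1)*(q + 2)*(q - 3)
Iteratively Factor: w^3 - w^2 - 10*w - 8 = (w - 4)*(w^2 + 3*w + 2) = (w - 4)*(w + 2)*(w + 1)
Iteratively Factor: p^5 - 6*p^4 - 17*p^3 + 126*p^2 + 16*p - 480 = (p - 3)*(p^4 - 3*p^3 - 26*p^2 + 48*p + 160) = (p - 4)*(p - 3)*(p^3 + p^2 - 22*p - 40) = (p - 4)*(p - 3)*(p + 2)*(p^2 - p - 20) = (p - 4)*(p - 3)*(p + 2)*(p + 4)*(p - 5)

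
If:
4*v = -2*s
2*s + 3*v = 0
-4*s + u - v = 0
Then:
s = 0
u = 0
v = 0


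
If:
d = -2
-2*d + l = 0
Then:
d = -2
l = -4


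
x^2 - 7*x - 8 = (x - 8)*(x + 1)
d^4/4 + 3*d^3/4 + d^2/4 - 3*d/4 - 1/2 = (d/2 + 1/2)*(d/2 + 1)*(d - 1)*(d + 1)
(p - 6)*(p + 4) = p^2 - 2*p - 24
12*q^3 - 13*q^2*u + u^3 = (-3*q + u)*(-q + u)*(4*q + u)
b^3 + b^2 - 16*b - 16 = (b - 4)*(b + 1)*(b + 4)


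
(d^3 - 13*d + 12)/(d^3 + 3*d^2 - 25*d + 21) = (d + 4)/(d + 7)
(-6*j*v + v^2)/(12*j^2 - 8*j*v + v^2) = v/(-2*j + v)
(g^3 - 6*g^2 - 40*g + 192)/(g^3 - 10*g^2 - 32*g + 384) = (g - 4)/(g - 8)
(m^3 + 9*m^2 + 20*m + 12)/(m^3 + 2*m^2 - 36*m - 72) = (m + 1)/(m - 6)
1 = 1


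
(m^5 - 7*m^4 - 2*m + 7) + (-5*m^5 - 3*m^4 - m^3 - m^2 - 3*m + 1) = -4*m^5 - 10*m^4 - m^3 - m^2 - 5*m + 8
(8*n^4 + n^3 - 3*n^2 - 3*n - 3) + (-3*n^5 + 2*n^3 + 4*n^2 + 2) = -3*n^5 + 8*n^4 + 3*n^3 + n^2 - 3*n - 1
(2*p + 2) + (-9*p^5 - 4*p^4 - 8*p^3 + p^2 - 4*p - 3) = -9*p^5 - 4*p^4 - 8*p^3 + p^2 - 2*p - 1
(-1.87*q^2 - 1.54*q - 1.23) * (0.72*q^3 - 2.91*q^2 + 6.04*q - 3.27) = -1.3464*q^5 + 4.3329*q^4 - 7.699*q^3 + 0.3926*q^2 - 2.3934*q + 4.0221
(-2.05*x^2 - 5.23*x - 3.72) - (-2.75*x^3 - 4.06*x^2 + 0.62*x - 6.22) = 2.75*x^3 + 2.01*x^2 - 5.85*x + 2.5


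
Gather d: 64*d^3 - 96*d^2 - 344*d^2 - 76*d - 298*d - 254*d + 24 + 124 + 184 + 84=64*d^3 - 440*d^2 - 628*d + 416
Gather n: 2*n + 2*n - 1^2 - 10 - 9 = 4*n - 20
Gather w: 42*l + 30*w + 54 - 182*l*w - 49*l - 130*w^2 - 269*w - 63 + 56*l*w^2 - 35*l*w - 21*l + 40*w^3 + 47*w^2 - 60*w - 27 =-28*l + 40*w^3 + w^2*(56*l - 83) + w*(-217*l - 299) - 36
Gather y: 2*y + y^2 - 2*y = y^2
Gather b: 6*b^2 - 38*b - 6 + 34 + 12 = 6*b^2 - 38*b + 40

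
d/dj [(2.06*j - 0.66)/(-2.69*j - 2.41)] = (-18.1306*j - 16.2434)/(2.69*j + 2.41)^3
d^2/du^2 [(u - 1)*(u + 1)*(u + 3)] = 6*u + 6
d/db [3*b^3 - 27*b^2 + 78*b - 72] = 9*b^2 - 54*b + 78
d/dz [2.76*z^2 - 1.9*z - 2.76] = 5.52*z - 1.9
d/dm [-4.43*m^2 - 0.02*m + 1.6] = -8.86*m - 0.02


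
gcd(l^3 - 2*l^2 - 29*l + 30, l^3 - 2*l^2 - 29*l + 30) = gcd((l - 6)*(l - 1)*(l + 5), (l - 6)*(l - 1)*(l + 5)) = l^3 - 2*l^2 - 29*l + 30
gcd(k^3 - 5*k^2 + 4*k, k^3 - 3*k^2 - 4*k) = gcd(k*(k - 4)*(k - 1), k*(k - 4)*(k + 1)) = k^2 - 4*k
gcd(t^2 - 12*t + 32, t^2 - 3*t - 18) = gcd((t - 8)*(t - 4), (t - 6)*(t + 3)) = 1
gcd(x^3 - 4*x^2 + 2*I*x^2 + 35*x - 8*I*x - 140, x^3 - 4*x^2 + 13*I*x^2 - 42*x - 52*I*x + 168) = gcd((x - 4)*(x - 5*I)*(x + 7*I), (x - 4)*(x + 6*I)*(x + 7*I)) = x^2 + x*(-4 + 7*I) - 28*I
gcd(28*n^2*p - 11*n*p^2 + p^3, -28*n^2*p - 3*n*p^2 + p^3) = -7*n*p + p^2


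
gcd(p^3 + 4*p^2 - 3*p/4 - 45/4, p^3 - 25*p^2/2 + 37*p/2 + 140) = p + 5/2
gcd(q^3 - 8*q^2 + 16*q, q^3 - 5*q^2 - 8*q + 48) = q^2 - 8*q + 16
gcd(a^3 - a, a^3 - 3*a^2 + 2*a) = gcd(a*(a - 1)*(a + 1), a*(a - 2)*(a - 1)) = a^2 - a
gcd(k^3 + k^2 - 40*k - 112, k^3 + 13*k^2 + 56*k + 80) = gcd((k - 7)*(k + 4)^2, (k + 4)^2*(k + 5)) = k^2 + 8*k + 16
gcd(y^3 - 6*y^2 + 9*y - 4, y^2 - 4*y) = y - 4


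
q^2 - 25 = (q - 5)*(q + 5)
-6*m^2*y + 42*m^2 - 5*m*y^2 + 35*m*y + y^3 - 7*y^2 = (-6*m + y)*(m + y)*(y - 7)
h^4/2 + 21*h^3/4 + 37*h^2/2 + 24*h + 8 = (h/2 + 1)*(h + 1/2)*(h + 4)^2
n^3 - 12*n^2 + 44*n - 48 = (n - 6)*(n - 4)*(n - 2)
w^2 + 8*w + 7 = (w + 1)*(w + 7)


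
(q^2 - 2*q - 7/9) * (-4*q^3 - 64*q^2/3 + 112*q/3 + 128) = -4*q^5 - 40*q^4/3 + 748*q^3/9 + 1888*q^2/27 - 7696*q/27 - 896/9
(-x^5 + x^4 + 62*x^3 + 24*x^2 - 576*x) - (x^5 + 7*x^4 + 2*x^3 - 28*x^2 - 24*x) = -2*x^5 - 6*x^4 + 60*x^3 + 52*x^2 - 552*x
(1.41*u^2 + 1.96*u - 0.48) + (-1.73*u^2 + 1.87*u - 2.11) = -0.32*u^2 + 3.83*u - 2.59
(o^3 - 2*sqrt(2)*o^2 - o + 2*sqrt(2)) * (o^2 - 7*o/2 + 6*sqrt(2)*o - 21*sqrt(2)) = o^5 - 7*o^4/2 + 4*sqrt(2)*o^4 - 25*o^3 - 14*sqrt(2)*o^3 - 4*sqrt(2)*o^2 + 175*o^2/2 + 14*sqrt(2)*o + 24*o - 84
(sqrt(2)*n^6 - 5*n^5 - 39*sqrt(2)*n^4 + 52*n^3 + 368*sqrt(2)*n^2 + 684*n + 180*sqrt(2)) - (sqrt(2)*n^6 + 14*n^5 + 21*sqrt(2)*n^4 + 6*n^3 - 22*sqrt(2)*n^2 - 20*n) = -19*n^5 - 60*sqrt(2)*n^4 + 46*n^3 + 390*sqrt(2)*n^2 + 704*n + 180*sqrt(2)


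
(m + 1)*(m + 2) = m^2 + 3*m + 2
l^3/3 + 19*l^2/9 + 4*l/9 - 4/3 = (l/3 + 1/3)*(l - 2/3)*(l + 6)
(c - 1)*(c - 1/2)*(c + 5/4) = c^3 - c^2/4 - 11*c/8 + 5/8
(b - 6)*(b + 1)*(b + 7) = b^3 + 2*b^2 - 41*b - 42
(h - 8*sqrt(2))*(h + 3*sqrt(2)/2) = h^2 - 13*sqrt(2)*h/2 - 24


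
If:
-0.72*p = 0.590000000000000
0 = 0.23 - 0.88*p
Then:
No Solution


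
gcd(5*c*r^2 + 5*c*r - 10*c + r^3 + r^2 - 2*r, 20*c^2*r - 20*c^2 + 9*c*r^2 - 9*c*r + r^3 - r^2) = 5*c*r - 5*c + r^2 - r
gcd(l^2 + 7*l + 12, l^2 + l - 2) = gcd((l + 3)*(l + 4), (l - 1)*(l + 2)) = 1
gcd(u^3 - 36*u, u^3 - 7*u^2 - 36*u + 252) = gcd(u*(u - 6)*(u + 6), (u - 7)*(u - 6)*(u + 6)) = u^2 - 36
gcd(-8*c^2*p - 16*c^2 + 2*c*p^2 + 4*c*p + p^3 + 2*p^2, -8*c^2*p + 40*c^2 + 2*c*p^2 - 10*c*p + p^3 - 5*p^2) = -8*c^2 + 2*c*p + p^2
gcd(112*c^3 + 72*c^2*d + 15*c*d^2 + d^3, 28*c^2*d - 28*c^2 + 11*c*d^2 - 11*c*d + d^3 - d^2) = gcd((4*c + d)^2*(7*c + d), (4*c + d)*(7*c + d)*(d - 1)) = 28*c^2 + 11*c*d + d^2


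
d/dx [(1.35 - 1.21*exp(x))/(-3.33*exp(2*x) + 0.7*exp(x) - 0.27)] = (-4.0293*exp(2*x) + 8.991*exp(x) - 0.6183)*exp(x)/(11.0889*exp(4*x) - 4.662*exp(3*x) + 2.2882*exp(2*x) - 0.378*exp(x) + 0.0729)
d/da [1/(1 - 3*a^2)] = 6*a/(3*a^2 - 1)^2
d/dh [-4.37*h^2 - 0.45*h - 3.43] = -8.74*h - 0.45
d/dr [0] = 0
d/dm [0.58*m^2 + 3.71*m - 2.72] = 1.16*m + 3.71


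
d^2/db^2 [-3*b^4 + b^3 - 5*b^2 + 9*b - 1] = -36*b^2 + 6*b - 10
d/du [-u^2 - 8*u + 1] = -2*u - 8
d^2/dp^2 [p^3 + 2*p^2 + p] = 6*p + 4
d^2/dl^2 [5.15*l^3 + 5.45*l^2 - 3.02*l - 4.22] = 30.9*l + 10.9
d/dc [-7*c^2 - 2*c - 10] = -14*c - 2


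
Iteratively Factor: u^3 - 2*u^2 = (u)*(u^2 - 2*u) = u^2*(u - 2)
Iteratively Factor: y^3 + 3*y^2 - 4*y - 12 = (y + 2)*(y^2 + y - 6) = (y + 2)*(y + 3)*(y - 2)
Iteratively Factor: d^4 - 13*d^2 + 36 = (d + 3)*(d^3 - 3*d^2 - 4*d + 12) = (d - 3)*(d + 3)*(d^2 - 4) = (d - 3)*(d - 2)*(d + 3)*(d + 2)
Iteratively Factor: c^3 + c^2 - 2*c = (c - 1)*(c^2 + 2*c) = c*(c - 1)*(c + 2)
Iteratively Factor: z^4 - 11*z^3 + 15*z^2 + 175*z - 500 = (z - 5)*(z^3 - 6*z^2 - 15*z + 100) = (z - 5)^2*(z^2 - z - 20) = (z - 5)^2*(z + 4)*(z - 5)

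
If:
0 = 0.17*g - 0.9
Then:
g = 5.29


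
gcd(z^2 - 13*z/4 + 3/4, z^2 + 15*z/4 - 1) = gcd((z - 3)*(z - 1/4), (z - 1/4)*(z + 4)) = z - 1/4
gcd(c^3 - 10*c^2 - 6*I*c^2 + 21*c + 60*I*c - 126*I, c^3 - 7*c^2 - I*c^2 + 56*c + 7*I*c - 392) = c - 7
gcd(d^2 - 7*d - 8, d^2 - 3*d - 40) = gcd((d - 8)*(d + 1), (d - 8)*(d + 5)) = d - 8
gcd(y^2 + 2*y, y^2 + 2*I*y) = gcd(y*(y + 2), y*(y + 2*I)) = y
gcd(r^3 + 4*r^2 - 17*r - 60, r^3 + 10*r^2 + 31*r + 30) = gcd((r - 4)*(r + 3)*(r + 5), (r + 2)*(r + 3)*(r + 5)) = r^2 + 8*r + 15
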